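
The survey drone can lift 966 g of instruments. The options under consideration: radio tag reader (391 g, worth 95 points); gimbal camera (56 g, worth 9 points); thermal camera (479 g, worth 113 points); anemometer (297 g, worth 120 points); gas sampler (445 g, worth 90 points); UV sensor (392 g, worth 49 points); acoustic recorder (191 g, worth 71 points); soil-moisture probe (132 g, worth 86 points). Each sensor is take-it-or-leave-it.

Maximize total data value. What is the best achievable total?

328

Density check — soil-moisture probe 0.65, anemometer 0.40, acoustic recorder 0.37, radio tag reader 0.24 are the best per g.
Greedy by ratio would take gimbal camera + anemometer + acoustic recorder + soil-moisture probe: 676 g used, total 286.
Replace acoustic recorder with thermal camera: the trade gains 42 net, giving 328 at 964 g.
No other feasible combination exceeds 328.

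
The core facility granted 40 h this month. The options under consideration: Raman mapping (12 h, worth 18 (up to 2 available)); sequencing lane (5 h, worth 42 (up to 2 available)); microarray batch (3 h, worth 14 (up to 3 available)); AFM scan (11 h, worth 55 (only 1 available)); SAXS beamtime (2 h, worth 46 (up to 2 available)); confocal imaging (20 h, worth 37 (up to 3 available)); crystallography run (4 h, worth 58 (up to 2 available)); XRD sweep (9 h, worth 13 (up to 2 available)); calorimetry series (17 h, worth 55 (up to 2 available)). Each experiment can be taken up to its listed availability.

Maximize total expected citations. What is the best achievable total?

375

Taking 2×sequencing lane + 2×microarray batch + AFM scan + 2×SAXS beamtime + 2×crystallography run: 39 h used, 375 in expected citations.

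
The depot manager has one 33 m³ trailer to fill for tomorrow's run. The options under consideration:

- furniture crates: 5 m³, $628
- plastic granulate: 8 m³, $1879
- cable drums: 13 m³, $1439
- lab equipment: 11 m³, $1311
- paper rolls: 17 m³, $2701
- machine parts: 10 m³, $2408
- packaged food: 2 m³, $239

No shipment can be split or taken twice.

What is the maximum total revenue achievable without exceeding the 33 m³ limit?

By revenue per m³: machine parts 240.80, plastic granulate 234.88, paper rolls 158.88 lead.
Taking the top-ratio shipments first gives furniture crates + plastic granulate + machine parts + packaged food for 5154 (25 m³).
The 5 m³ tied up in furniture crates is better spent on cable drums — total rises to 5965 (33 m³).
The closest alternative, plastic granulate + lab equipment + machine parts + packaged food, reaches only 5837.

5965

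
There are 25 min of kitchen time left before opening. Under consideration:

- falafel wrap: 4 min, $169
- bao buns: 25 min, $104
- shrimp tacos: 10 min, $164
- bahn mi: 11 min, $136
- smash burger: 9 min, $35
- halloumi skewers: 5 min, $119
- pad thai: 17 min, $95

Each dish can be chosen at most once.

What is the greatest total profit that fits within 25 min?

469

Density check — falafel wrap 42.25, halloumi skewers 23.80, shrimp tacos 16.40 are the best per min.
The ratio heuristic lands on falafel wrap + shrimp tacos + halloumi skewers (452) but leaves 6 min idle.
Replace halloumi skewers with bahn mi: the trade gains 17 net, giving 469 at 25 min.
Next best is falafel wrap + shrimp tacos + halloumi skewers at 452 (19 min) — short by 17.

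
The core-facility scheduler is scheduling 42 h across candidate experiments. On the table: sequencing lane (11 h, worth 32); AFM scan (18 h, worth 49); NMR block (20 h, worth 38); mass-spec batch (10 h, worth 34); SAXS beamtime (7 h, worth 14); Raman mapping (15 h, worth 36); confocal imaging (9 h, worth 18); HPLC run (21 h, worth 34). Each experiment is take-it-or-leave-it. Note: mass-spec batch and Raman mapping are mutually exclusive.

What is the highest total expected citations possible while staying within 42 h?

115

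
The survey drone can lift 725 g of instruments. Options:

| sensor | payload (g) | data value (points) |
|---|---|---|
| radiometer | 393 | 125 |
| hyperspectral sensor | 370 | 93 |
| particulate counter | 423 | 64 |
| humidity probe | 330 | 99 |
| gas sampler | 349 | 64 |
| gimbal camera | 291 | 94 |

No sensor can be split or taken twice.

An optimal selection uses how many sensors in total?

Optimal total is 224.
For example radiometer + humidity probe achieves it, using 723 g.
Every optimal selection uses 2 sensors.

2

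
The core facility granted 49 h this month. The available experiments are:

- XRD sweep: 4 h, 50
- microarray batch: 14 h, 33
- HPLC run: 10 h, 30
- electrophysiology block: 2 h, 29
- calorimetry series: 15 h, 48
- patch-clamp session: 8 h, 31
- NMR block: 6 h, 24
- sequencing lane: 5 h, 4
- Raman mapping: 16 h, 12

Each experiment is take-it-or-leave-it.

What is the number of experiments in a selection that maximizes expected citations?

6

Best achievable expected citations is 215.
One optimal bundle: XRD sweep + microarray batch + electrophysiology block + calorimetry series + patch-clamp session + NMR block (49 h).
All optima have 6 experiments.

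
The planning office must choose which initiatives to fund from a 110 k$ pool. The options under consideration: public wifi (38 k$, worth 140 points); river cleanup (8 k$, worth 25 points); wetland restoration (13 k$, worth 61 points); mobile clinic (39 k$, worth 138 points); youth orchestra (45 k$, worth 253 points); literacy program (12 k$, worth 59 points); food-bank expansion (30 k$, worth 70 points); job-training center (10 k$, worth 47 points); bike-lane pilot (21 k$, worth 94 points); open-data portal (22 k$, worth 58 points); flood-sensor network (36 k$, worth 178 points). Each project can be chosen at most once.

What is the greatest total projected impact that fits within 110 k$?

Density check — youth orchestra 5.62, flood-sensor network 4.94, literacy program 4.92 are the best per k$.
Filling by ratio: youth orchestra + literacy program + job-training center + flood-sensor network for 537, with 7 k$ left unused.
Replace job-training center with wetland restoration: the trade gains 14 net, giving 551 at 106 k$.
Runner-up river cleanup + youth orchestra + bike-lane pilot + flood-sensor network tops out at 550.

551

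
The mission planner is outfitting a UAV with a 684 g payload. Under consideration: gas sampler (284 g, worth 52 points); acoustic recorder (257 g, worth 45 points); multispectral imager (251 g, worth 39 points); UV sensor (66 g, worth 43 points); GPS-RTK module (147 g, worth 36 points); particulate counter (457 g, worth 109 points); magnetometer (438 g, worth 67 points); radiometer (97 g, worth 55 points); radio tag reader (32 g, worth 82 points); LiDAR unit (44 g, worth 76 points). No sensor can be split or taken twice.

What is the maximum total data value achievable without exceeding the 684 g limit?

Density check — radio tag reader 2.56, LiDAR unit 1.73, UV sensor 0.65, radiometer 0.57 are the best per g.
Best packing: gas sampler + UV sensor + GPS-RTK module + radiometer + radio tag reader + LiDAR unit — 670 g, 344 total.
No other feasible combination exceeds 344.

344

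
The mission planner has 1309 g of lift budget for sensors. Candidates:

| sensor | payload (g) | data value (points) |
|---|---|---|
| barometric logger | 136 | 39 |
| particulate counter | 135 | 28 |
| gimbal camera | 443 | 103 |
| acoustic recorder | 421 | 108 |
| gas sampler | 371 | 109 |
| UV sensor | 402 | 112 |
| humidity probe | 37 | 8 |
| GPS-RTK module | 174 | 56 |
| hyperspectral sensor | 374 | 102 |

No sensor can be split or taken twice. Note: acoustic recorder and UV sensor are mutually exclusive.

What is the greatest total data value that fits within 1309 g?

Density check — GPS-RTK module 0.32, gas sampler 0.29, barometric logger 0.29 are the best per g.
A density-first pass picks barometric logger + particulate counter + gas sampler + UV sensor + humidity probe + GPS-RTK module — 352 at 1255 g.
The 346 g tied up in particulate counter and humidity probe and GPS-RTK module is better spent on hyperspectral sensor — total rises to 362 (1283 g).
Runner-up barometric logger + acoustic recorder + gas sampler + hyperspectral sensor tops out at 358.

362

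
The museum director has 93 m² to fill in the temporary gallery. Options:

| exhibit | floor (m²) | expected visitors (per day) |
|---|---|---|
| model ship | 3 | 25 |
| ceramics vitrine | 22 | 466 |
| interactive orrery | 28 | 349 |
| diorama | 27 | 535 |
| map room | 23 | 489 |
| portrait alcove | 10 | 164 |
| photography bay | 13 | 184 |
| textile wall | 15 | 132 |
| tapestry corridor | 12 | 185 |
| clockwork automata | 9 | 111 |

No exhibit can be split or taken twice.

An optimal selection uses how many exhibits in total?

5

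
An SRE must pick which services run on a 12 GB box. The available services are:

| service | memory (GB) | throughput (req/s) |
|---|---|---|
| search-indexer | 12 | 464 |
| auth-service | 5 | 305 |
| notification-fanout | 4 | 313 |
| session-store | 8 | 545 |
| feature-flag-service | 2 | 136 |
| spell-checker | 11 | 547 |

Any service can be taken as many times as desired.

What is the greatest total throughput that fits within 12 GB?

Best packing: 3×notification-fanout — 12 GB, 939 total.
No other feasible combination exceeds 939.

939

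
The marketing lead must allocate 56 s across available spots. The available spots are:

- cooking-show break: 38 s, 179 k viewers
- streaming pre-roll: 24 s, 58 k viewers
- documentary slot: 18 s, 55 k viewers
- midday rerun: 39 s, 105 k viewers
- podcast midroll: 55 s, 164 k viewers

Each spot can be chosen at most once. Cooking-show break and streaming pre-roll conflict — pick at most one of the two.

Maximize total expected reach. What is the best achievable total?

234

The ratio ordering already packs tightly: cooking-show break + documentary slot, 56 s, 234.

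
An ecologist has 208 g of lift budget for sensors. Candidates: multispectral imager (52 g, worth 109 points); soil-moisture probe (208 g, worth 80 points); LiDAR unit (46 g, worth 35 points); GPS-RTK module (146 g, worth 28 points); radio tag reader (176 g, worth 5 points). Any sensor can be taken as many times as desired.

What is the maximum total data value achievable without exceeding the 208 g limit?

436

The ratio ordering already packs tightly: 4×multispectral imager, 208 g, 436.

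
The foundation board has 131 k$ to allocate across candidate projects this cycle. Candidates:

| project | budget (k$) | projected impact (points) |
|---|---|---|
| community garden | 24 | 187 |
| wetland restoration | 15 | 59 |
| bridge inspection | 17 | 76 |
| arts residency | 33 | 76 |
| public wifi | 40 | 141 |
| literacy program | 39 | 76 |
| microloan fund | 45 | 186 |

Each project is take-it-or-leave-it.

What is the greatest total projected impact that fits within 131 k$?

Taking the top-ratio projects first gives community garden + wetland restoration + bridge inspection + microloan fund for 508 (101 k$).
The 15 k$ tied up in wetland restoration is better spent on public wifi — total rises to 590 (126 k$).

590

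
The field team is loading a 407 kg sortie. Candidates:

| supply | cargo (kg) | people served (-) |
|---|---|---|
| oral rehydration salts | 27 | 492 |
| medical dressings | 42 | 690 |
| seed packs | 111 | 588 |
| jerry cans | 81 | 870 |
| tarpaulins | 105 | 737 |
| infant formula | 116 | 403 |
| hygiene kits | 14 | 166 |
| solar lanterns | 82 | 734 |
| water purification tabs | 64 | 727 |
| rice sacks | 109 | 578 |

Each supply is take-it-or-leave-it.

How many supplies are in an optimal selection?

The maximum people served within 407 kg is 4250.
oral rehydration salts + medical dressings + jerry cans + tarpaulins + solar lanterns + water purification tabs hits 4250 at 401 kg.
Any selection reaching 4250 contains exactly 6 supplies.

6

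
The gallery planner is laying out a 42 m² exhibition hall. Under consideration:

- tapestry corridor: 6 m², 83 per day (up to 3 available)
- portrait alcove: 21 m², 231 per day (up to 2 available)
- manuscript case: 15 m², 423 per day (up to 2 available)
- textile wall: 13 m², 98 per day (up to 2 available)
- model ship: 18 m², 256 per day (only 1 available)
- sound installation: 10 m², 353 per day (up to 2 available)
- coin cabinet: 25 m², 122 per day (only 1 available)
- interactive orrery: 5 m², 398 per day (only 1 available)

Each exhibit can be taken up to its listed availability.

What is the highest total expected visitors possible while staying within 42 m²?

1527

Ranking by ratio (expected visitors/m²): interactive orrery 79.60, sound installation 35.30, manuscript case 28.20.
Best packing: manuscript case + 2×sound installation + interactive orrery — 40 m², 1527 total.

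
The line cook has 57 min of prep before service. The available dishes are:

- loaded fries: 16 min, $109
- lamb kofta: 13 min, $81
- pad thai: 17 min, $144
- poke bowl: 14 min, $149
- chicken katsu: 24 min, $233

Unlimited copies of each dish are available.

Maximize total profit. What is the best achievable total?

Ranking by ratio (profit/min): poke bowl 10.64, chicken katsu 9.71, pad thai 8.47, loaded fries 6.81.
Best packing: 4×poke bowl — 56 min, 596 total.

596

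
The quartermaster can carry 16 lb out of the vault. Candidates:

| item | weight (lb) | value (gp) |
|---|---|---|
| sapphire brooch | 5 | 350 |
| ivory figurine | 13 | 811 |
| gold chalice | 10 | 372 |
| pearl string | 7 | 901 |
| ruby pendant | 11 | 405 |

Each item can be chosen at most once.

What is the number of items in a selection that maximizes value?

Best achievable value is 1251.
sapphire brooch + pearl string hits 1251 at 12 lb.
All optima have 2 items.

2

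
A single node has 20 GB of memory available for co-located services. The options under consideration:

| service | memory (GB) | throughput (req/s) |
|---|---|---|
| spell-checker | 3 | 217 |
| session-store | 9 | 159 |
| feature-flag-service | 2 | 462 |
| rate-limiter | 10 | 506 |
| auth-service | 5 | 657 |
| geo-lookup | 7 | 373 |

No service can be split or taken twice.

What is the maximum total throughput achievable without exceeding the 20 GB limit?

1842

Ranking by ratio (throughput/GB): feature-flag-service 231.00, auth-service 131.40, spell-checker 72.33, geo-lookup 53.29.
Greedy by ratio would take spell-checker + feature-flag-service + auth-service + geo-lookup: 17 GB used, total 1709.
Replace geo-lookup with rate-limiter: the trade gains 133 net, giving 1842 at 20 GB.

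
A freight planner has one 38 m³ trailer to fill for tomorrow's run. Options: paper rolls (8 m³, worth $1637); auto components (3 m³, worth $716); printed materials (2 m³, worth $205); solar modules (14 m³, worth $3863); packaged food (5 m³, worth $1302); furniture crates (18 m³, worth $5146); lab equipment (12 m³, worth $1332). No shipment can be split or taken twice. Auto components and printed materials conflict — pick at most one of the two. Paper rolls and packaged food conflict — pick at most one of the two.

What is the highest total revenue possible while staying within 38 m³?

10311

Ranking by ratio (revenue/m³): furniture crates 285.89, solar modules 275.93, packaged food 260.40.
Solar modules + packaged food + furniture crates uses 37 of the 38 m³ and totals 10311.
An exhaustive check of the 128 subsets confirms 10311.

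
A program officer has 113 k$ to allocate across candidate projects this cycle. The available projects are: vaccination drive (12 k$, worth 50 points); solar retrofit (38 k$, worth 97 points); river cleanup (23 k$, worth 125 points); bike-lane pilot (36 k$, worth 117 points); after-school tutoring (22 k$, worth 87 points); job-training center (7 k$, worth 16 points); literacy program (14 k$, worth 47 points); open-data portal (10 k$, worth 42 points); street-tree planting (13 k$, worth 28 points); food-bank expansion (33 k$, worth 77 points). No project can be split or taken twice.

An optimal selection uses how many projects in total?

6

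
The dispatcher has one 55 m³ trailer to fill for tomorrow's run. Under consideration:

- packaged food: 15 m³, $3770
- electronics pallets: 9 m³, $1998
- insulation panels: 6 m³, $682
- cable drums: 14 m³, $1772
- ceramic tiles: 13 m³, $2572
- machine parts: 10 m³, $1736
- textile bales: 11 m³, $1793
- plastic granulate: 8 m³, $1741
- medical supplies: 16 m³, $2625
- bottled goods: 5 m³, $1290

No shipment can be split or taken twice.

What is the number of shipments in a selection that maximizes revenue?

5

Optimal total is 11817.
packaged food + electronics pallets + ceramic tiles + machine parts + plastic granulate hits 11817 at 55 m³.
Every optimal selection uses 5 shipments.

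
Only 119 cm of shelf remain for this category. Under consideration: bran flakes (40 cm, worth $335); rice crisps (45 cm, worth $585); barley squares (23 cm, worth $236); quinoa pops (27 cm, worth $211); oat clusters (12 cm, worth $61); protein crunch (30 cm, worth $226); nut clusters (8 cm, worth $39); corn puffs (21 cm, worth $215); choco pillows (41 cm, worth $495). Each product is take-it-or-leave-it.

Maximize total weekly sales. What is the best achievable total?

1356

Density check — rice crisps 13.00, choco pillows 12.07, barley squares 10.26 are the best per cm.
Greedy by ratio would take rice crisps + barley squares + nut clusters + choco pillows: 117 cm used, total 1355.
The 31 cm tied up in barley squares and nut clusters is better spent on oat clusters + corn puffs — total rises to 1356 (119 cm).
Next best is rice crisps + barley squares + nut clusters + choco pillows at 1355 (117 cm) — short by 1.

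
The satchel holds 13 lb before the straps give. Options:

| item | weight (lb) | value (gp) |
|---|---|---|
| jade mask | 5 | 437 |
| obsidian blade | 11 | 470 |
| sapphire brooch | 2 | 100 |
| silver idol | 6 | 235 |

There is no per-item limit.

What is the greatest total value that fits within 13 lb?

974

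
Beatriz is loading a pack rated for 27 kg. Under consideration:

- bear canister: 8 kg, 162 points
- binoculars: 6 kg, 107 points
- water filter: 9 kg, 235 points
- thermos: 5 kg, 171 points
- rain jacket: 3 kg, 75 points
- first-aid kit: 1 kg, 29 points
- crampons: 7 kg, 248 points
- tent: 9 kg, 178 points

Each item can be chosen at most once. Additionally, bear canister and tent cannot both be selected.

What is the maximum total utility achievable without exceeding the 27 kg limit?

Filling by ratio: water filter + thermos + rain jacket + first-aid kit + crampons for 758, with 2 kg left unused.
Replace rain jacket and first-aid kit with binoculars: the trade gains 3 net, giving 761 at 27 kg.
Next best is water filter + thermos + rain jacket + first-aid kit + crampons at 758 (25 kg) — short by 3.

761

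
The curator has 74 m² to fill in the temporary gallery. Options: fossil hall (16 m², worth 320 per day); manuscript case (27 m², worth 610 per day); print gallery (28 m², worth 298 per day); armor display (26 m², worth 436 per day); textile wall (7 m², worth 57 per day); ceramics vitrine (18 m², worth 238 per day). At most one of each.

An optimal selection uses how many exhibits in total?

Best achievable expected visitors is 1366.
For example fossil hall + manuscript case + armor display achieves it, using 69 m².
Any selection reaching 1366 contains exactly 3 exhibits.

3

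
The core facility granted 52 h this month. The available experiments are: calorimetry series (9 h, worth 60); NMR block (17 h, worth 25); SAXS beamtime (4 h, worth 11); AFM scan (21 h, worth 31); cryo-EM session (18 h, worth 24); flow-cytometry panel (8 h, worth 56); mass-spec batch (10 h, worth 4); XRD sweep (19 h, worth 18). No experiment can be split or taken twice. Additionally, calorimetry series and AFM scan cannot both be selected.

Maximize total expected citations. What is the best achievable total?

165

Taking calorimetry series + NMR block + cryo-EM session + flow-cytometry panel: 52 h used, 165 in expected citations.
No other feasible combination exceeds 165.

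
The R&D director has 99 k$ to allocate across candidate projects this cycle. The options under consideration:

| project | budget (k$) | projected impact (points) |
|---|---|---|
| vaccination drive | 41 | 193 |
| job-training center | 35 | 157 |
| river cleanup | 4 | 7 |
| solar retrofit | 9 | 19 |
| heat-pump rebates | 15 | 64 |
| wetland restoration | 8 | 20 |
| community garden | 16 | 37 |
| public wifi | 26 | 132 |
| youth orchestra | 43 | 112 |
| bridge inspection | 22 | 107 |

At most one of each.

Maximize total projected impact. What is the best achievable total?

Density check — public wifi 5.08, bridge inspection 4.86, vaccination drive 4.71 are the best per k$.
Greedy by ratio would take vaccination drive + wetland restoration + public wifi + bridge inspection: 97 k$ used, total 452.
Replace vaccination drive and wetland restoration with job-training center + heat-pump rebates: the trade gains 8 net, giving 460 at 98 k$.
Nothing else within 99 k$ beats 460.

460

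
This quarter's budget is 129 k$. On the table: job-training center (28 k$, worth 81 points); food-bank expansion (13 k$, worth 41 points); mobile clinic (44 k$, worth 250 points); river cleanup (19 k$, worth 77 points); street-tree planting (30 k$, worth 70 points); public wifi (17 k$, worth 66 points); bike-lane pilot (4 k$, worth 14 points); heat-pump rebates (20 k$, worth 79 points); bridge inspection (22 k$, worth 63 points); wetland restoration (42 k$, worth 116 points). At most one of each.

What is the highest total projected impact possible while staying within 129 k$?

553

Filling by ratio: food-bank expansion + mobile clinic + river cleanup + public wifi + bike-lane pilot + heat-pump rebates for 527, with 12 k$ left unused.
Dropping food-bank expansion and bike-lane pilot frees 17 k$; slotting in job-training center (28 k$) lifts the total to 553 at 128 k$.
Every other selection either busts 129 k$ or fails to beat 553.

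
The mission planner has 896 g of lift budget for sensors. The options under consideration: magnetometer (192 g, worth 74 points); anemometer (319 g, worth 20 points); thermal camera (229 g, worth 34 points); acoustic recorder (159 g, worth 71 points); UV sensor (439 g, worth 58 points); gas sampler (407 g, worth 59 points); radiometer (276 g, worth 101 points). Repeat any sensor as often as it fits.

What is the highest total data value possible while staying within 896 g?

364

By data value per g: acoustic recorder 0.45, magnetometer 0.39, radiometer 0.37 lead.
The ratio heuristic lands on 5×acoustic recorder (355) but leaves 101 g idle.
Dropping 3×acoustic recorder frees 477 g; slotting in 3×magnetometer (576 g) lifts the total to 364 at 894 g.
No other feasible combination exceeds 364.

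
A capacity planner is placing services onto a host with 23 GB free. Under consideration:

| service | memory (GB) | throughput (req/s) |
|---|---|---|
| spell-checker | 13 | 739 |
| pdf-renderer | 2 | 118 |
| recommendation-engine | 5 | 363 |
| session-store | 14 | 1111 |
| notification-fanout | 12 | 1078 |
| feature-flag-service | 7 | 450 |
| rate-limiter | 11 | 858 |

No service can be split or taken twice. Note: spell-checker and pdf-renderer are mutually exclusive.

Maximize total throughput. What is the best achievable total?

1936

Density check — notification-fanout 89.83, session-store 79.36, rate-limiter 78.00, recommendation-engine 72.60 are the best per GB.
Notification-fanout + rate-limiter uses 23 of the 23 GB and totals 1936.
That's the maximum — no feasible swap from here does better than 1936.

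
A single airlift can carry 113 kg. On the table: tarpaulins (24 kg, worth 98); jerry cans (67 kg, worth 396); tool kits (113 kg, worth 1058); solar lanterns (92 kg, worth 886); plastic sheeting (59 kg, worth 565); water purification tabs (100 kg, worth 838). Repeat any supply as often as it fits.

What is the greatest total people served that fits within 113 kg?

Filling by ratio: solar lanterns for 886, with 21 kg left unused.
Dropping solar lanterns frees 92 kg; slotting in tool kits (113 kg) lifts the total to 1058 at 113 kg.
That's the maximum — no swap from here does better than 1058.

1058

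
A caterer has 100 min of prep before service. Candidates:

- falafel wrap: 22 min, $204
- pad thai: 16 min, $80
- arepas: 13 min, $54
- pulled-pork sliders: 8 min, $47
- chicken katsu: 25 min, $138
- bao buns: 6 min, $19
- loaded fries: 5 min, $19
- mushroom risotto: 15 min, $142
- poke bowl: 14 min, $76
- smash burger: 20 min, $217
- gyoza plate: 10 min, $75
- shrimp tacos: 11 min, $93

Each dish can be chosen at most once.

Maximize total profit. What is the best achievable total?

854

Density check — smash burger 10.85, mushroom risotto 9.47, falafel wrap 9.27 are the best per min.
Best packing: falafel wrap + pulled-pork sliders + mushroom risotto + poke bowl + smash burger + gyoza plate + shrimp tacos — 100 min, 854 total.
The closest alternative, falafel wrap + arepas + pulled-pork sliders + mushroom risotto + smash burger + gyoza plate + shrimp tacos, reaches only 832.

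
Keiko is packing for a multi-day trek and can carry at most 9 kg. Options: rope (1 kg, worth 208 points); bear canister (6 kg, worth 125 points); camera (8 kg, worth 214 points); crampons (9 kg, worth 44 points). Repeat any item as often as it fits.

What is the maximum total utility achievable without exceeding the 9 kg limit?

1872

9×rope uses 9 of the 9 kg and totals 1872.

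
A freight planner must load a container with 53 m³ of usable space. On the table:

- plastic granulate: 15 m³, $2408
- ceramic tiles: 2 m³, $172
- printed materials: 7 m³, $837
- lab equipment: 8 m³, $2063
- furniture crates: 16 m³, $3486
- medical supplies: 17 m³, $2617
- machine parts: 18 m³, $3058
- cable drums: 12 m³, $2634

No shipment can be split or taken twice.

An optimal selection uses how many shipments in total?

The maximum revenue within 53 m³ is 10800.
lab equipment + furniture crates + medical supplies + cable drums hits 10800 at 53 m³.
Every optimal selection uses 4 shipments.

4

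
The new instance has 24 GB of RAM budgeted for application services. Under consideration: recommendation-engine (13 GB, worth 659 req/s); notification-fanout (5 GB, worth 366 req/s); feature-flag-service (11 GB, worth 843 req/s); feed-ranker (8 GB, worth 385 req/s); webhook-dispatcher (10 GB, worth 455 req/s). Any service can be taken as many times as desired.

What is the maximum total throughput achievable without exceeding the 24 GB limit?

Density check — feature-flag-service 76.64, notification-fanout 73.20, recommendation-engine 50.69, feed-ranker 48.12 are the best per GB.
2×feature-flag-service uses 22 of the 24 GB and totals 1686.
The spare 2 GB is too small for any remaining service, and no exchange beats 1686.

1686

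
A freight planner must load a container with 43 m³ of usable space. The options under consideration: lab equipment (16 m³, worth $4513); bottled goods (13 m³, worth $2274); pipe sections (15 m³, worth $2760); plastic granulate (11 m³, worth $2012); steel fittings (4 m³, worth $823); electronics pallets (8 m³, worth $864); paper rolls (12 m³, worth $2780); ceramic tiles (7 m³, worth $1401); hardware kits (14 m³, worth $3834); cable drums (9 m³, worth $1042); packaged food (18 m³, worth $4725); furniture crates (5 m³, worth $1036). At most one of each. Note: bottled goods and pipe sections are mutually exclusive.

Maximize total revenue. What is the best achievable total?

11127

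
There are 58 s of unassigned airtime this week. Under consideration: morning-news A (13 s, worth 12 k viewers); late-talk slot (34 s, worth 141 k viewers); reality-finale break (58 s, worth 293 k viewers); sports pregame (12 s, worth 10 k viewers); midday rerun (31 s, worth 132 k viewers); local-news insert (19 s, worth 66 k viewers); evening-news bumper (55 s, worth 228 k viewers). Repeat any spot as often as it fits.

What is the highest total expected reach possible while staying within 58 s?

293

The ratio ordering already packs tightly: reality-finale break, 58 s, 293.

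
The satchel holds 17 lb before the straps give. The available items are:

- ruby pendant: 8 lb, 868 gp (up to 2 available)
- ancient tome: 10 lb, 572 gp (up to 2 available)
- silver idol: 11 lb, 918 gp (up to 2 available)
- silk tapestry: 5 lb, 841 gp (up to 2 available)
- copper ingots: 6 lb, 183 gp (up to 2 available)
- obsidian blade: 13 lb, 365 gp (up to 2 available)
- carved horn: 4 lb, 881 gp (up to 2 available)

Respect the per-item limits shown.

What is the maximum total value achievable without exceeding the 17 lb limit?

2630

Filling by ratio: silk tapestry + 2×carved horn for 2603, with 4 lb left unused.
The 5 lb tied up in silk tapestry is better spent on ruby pendant — total rises to 2630 (16 lb).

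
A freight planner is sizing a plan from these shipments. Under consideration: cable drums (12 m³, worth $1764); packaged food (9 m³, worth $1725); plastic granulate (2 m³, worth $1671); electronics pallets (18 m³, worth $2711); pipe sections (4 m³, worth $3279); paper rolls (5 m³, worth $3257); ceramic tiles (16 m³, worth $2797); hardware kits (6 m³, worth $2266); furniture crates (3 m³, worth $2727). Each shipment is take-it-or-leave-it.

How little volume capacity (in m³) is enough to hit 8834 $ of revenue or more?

Minimise m³ subject to total revenue ≥ 8834.
pipe sections + paper rolls + furniture crates reaches 9263 using 12 m³.
Any bundle with less than 12 m³ falls short of 8834.

12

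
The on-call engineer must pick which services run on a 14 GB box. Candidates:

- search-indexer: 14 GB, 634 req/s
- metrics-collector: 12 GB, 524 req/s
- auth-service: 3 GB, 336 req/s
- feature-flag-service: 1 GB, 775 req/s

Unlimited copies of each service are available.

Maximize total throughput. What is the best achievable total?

Ranking by ratio (throughput/GB): feature-flag-service 775.00, auth-service 112.00, search-indexer 45.29, metrics-collector 43.67.
Best packing: 14×feature-flag-service — 14 GB, 10850 total.

10850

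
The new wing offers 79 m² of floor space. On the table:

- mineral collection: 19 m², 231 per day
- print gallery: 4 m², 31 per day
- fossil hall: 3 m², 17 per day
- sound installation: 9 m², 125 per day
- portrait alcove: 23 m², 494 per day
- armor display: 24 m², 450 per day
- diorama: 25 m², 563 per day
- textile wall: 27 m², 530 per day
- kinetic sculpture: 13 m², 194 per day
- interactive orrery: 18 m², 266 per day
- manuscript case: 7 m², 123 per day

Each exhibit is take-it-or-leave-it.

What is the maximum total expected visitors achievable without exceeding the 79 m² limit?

By expected visitors per m²: diorama 22.52, portrait alcove 21.48, textile wall 19.63, armor display 18.75 lead.
A density-first pass picks print gallery + portrait alcove + diorama + textile wall — 1618 at 79 m².
Dropping print gallery and textile wall frees 31 m²; slotting in armor display + manuscript case (31 m²) lifts the total to 1630 at 79 m².
Next best is print gallery + portrait alcove + diorama + textile wall at 1618 (79 m²) — short by 12.

1630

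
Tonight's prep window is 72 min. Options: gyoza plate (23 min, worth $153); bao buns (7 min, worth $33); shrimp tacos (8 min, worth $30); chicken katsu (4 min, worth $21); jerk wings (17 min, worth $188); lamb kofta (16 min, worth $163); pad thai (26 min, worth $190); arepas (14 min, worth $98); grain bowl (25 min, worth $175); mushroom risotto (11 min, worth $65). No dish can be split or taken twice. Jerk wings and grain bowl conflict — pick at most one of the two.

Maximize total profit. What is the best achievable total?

Taking jerk wings + lamb kofta + pad thai + mushroom risotto: 70 min used, 606 in profit.
Next best is gyoza plate + jerk wings + lamb kofta + arepas at 602 (70 min) — short by 4.

606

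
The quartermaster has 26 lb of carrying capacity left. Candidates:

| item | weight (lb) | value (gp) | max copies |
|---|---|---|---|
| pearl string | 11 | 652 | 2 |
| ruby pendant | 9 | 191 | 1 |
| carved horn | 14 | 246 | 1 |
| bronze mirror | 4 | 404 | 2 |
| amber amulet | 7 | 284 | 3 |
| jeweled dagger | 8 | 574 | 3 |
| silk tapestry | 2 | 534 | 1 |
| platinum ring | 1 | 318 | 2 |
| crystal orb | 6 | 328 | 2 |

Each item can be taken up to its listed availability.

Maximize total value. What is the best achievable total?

Ranking by ratio (value/lb): platinum ring 318.00, silk tapestry 267.00, bronze mirror 101.00.
2×bronze mirror + jeweled dagger + silk tapestry + 2×platinum ring + crystal orb uses 26 of the 26 lb and totals 2880.
Nothing else within 26 lb beats 2880.

2880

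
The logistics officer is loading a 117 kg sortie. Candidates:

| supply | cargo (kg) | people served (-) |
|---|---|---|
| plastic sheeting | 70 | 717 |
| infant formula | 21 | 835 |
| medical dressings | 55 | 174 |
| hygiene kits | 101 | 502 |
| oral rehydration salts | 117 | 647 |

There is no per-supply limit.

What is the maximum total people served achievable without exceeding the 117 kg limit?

4175

The ratio ordering already packs tightly: 5×infant formula, 105 kg, 4175.
That's the maximum — no swap from here does better than 4175.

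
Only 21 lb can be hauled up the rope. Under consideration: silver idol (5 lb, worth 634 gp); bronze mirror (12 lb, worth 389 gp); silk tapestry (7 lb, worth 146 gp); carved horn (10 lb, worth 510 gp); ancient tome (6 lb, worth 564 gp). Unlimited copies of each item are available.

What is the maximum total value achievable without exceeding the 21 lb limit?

Ranking by ratio (value/lb): silver idol 126.80, ancient tome 94.00, carved horn 51.00.
Taking 4×silver idol: 20 lb used, 2536 in value.

2536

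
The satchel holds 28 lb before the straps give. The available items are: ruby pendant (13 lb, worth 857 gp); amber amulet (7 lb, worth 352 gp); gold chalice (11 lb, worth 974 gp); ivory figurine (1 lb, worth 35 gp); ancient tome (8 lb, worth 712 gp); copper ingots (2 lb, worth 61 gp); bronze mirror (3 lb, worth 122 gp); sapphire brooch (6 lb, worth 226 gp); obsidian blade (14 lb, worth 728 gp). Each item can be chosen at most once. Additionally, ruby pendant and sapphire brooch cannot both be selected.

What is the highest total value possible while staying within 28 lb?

By value per lb: ancient tome 89.00, gold chalice 88.55, ruby pendant 65.92, obsidian blade 52.00 lead.
A density-first pass picks amber amulet + gold chalice + ivory figurine + ancient tome — 2073 at 27 lb.
Dropping ivory figurine frees 1 lb; slotting in copper ingots (2 lb) lifts the total to 2099 at 28 lb.

2099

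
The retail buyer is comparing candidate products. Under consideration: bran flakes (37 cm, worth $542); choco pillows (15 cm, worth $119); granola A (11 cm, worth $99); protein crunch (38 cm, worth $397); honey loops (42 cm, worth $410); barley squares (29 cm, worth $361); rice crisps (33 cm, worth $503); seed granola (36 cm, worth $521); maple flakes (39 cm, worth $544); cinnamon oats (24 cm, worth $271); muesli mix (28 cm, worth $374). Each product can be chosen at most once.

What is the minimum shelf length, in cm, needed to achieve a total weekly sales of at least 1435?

101

Look for the lowest-shelf combination reaching 1435.
bran flakes + seed granola + muesli mix reaches 1437 using 101 cm.
Any bundle with less than 101 cm falls short of 1435.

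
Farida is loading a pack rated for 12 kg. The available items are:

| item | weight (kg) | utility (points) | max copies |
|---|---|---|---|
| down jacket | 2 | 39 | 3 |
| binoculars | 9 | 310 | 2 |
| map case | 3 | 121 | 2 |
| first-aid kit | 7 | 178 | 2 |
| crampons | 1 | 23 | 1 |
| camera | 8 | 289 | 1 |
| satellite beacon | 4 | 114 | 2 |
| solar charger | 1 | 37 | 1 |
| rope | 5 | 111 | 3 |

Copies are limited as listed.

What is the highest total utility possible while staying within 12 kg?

447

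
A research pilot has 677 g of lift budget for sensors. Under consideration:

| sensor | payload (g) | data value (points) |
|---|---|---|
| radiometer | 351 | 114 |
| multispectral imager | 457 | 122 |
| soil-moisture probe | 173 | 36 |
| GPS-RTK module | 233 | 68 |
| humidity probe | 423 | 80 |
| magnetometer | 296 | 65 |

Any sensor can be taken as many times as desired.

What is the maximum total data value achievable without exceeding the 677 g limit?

182

Ranking by ratio (data value/g): radiometer 0.32, GPS-RTK module 0.29, multispectral imager 0.27, magnetometer 0.22.
The ratio ordering already packs tightly: radiometer + GPS-RTK module, 584 g, 182.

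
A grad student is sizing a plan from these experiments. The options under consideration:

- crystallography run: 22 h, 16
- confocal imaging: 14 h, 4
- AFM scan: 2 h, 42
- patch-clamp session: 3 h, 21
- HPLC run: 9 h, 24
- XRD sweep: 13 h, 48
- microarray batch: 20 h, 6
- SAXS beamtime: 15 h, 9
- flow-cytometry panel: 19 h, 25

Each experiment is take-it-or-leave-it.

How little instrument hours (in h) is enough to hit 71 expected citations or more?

14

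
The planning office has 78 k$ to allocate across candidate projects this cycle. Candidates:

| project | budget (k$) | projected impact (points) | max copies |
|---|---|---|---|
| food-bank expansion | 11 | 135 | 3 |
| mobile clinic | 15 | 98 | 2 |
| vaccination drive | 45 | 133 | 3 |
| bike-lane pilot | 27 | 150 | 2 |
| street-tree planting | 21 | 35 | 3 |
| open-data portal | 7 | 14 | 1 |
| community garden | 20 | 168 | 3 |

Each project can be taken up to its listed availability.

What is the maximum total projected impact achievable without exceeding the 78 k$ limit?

741

The ratio ordering already packs tightly: 3×food-bank expansion + 2×community garden, 73 k$, 741.
Every other selection either busts 78 k$ or exceeds an availability limit or fails to beat 741.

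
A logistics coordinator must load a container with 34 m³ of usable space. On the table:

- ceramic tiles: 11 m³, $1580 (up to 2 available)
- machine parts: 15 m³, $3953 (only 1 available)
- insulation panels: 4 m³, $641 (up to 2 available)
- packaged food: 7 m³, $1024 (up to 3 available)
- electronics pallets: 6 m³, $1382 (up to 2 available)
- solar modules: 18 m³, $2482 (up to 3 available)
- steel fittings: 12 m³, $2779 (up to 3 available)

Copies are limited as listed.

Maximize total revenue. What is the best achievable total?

8114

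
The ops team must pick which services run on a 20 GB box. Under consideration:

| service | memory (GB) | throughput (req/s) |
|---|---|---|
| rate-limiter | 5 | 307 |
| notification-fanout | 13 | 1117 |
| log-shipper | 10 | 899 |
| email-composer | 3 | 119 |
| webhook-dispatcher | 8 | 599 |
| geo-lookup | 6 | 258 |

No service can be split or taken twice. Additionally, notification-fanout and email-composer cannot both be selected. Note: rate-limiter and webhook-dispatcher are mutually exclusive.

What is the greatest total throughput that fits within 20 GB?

1498

The ratio ordering already packs tightly: log-shipper + webhook-dispatcher, 18 GB, 1498.
An exhaustive check of the 64 subsets confirms 1498.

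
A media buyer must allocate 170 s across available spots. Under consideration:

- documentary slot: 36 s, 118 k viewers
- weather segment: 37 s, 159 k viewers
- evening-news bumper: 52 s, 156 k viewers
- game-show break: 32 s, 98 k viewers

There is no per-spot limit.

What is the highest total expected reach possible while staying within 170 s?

636

By expected reach per s: weather segment 4.30, documentary slot 3.28, game-show break 3.06 lead.
Best packing: 4×weather segment — 148 s, 636 total.
Every other selection either busts 170 s or fails to beat 636.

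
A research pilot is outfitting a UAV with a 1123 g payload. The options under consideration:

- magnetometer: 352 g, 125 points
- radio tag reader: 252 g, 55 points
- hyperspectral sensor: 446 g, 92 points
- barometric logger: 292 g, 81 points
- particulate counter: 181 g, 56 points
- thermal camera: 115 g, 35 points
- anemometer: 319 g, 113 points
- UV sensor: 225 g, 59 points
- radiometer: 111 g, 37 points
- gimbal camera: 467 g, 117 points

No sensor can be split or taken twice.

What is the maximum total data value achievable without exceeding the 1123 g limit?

369

Taking the top-ratio sensors first gives magnetometer + particulate counter + thermal camera + anemometer + radiometer for 366 (1078 g).
The 181 g tied up in particulate counter is better spent on UV sensor — total rises to 369 (1122 g).
The closest alternative, magnetometer + particulate counter + thermal camera + anemometer + radiometer, reaches only 366.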